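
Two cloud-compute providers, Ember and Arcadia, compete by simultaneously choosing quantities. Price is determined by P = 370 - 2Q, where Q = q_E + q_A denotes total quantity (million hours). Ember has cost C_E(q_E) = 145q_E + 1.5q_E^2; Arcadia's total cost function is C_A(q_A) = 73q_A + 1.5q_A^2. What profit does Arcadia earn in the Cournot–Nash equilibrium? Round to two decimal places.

4586.54

Ember's profit: π_E = (370 - 2Q)q_E - (145q_E + (3/2)q_E²). Setting ∂π_E/∂q_E = 0: 225 - 7q_E - 2(q_A) = 0.
Arcadia's first-order condition: 297 - 7q_A - 2(q_E) = 0.
So q_E = (225 - 2q_A)/7 and q_A = (297 - 2q_E)/7.
Solving the pair: q_E = 109/5, q_A = 181/5.
Price P = 370 - 2·58 = 254.
Arcadia's profit: 254·(181/5) - 73·(181/5) - (3/2)(181/5)² = 4586.5400.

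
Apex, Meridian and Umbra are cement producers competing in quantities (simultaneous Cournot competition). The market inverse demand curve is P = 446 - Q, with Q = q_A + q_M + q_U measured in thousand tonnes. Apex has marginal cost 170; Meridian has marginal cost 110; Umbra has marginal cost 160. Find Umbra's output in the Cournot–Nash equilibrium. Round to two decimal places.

Apex's profit: π_A = (446 - Q)q_A - (170q_A). Setting ∂π_A/∂q_A = 0: 276 - 2q_A - (q_M + q_U) = 0.
Meridian's profit: π_M = (446 - Q)q_M - (110q_M). Setting ∂π_M/∂q_M = 0: 336 - 2q_M - (q_A + q_U) = 0.
Umbra's first-order condition: 286 - 2q_U - (q_A + q_M) = 0.
Adding the 3 first-order conditions: 898 − 4Q = 0, so Q = 449/2.
Back-substituting: q_A = (276 − 449/2) = 103/2, q_M = (336 − 449/2) = 223/2, q_U = (286 − 449/2) = 123/2.

61.50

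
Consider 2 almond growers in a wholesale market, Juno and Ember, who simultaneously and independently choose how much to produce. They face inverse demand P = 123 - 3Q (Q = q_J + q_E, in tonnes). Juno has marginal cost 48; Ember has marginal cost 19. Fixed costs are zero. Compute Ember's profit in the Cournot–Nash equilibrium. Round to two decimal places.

655.15

Juno's profit: π_J = (123 - 3Q)q_J - (48q_J). Setting ∂π_J/∂q_J = 0: 75 - 6q_J - 3(q_E) = 0.
Ember's profit: π_E = (123 - 3Q)q_E - (19q_E). Setting ∂π_E/∂q_E = 0: 104 - 6q_E - 3(q_J) = 0.
Best responses: q_J = (75 - 3q_E)/6, q_E = (104 - 3q_J)/6.
Substituting one into the other gives q_J = 46/9 and q_E = 133/9.
Price P = 123 - 3·(179/9) = 190/3.
Ember's profit: (190/3 - 19)·(133/9) = 655.1481.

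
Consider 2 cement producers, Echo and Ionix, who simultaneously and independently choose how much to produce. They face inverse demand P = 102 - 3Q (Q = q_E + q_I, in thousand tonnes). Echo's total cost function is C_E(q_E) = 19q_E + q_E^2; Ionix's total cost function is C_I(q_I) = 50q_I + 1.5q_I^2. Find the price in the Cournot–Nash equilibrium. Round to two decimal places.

Echo's profit: π_E = (102 - 3Q)q_E - (19q_E + q_E²). Setting ∂π_E/∂q_E = 0: 83 - 8q_E - 3(q_I) = 0.
Ionix's first-order condition: 52 - 9q_I - 3(q_E) = 0.
Rearranging gives the reaction functions q_E = (83 - 3q_I)/8 and q_I = (52 - 3q_E)/9.
Substituting one into the other gives q_E = 197/21 and q_I = 167/63.
Total output Q = 758/63, so price P = 102 - 3·(758/63) = 1384/21.

65.90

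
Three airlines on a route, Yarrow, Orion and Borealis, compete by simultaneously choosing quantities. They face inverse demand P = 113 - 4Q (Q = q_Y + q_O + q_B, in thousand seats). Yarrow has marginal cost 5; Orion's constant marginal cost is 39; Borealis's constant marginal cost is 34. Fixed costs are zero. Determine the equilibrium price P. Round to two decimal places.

47.75

Yarrow's profit: π_Y = (113 - 4Q)q_Y - (5q_Y). Setting ∂π_Y/∂q_Y = 0: 108 - 8q_Y - 4(q_O + q_B) = 0.
Orion's profit: π_O = (113 - 4Q)q_O - (39q_O). Setting ∂π_O/∂q_O = 0: 74 - 8q_O - 4(q_Y + q_B) = 0.
Borealis's profit: π_B = (113 - 4Q)q_B - (34q_B). Setting ∂π_B/∂q_B = 0: 79 - 8q_B - 4(q_Y + q_O) = 0.
Summing all 3 equations gives 261 − 16Q = 0, hence Q = 261/16.
Back-substituting: q_Y = (108 − 261/4)/4 = 171/16, q_O = (74 − 261/4)/4 = 35/16, q_B = (79 − 261/4)/4 = 55/16.
Total output Q = 261/16, so price P = 113 - 4·(261/16) = 191/4.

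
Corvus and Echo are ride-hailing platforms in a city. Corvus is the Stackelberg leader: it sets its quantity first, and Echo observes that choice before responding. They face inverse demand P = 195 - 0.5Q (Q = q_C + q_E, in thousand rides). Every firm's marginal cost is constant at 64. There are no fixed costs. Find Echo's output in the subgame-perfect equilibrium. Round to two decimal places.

Solve by backward induction. Given q_C, the follower Echo maximises π_E = (195 - (1/2)q_C - (1/2)q_E)q_E - 64q_E.
Setting the follower's marginal profit to zero, 131 - (1/2)q_C - q_E = 0, i.e. q_E = (131 - (1/2)q_C).
The leader anticipates this reaction. Substituting into P = 195 - 0.5Q gives P = 259/2 - (1/4)q_C, so π_C = (259/2 - (1/4)q_C)q_C - 64q_C.
Maximising: ∂π_C/∂q_C = 131/2 - (1/2)q_C = 0, giving q_C = 131.
Then q_E = (131 - (1/2)·131) = 131/2.

65.50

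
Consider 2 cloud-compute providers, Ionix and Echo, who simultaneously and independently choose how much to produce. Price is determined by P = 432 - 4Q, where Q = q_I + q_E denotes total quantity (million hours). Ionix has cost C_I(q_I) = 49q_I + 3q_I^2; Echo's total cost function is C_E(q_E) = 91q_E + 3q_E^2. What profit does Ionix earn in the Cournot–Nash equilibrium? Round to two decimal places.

Ionix's profit: π_I = (432 - 4Q)q_I - (49q_I + 3q_I²). Setting ∂π_I/∂q_I = 0: 383 - 14q_I - 4(q_E) = 0.
Echo's profit: π_E = (432 - 4Q)q_E - (91q_E + 3q_E²). Setting ∂π_E/∂q_E = 0: 341 - 14q_E - 4(q_I) = 0.
So q_I = (383 - 4q_E)/14 and q_E = (341 - 4q_I)/14.
Substituting one into the other gives q_I = 1999/90 and q_E = 1621/90.
Price P = 432 - 4·(362/9) = 271.1111.
Ionix's profit: 271.1111·(1999/90) - 49·(1999/90) - 3(1999/90)² = 3453.3342.

3453.33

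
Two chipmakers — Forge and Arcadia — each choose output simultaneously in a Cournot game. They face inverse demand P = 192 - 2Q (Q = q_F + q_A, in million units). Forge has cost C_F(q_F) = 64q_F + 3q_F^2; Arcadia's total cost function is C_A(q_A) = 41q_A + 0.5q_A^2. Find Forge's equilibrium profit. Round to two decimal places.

269.95

Forge's profit: π_F = (192 - 2Q)q_F - (64q_F + 3q_F²). Setting ∂π_F/∂q_F = 0: 128 - 10q_F - 2(q_A) = 0.
Arcadia's profit: π_A = (192 - 2Q)q_A - (41q_A + (1/2)q_A²). Setting ∂π_A/∂q_A = 0: 151 - 5q_A - 2(q_F) = 0.
Rearranging gives the reaction functions q_F = (128 - 2q_A)/10 and q_A = (151 - 2q_F)/5.
Substituting one into the other gives q_F = 169/23 and q_A = 627/23.
Price P = 192 - 2·(796/23) = 122.7826.
Forge's profit: 122.7826·(169/23) - 64·(169/23) - 3(169/23)² = 269.9527.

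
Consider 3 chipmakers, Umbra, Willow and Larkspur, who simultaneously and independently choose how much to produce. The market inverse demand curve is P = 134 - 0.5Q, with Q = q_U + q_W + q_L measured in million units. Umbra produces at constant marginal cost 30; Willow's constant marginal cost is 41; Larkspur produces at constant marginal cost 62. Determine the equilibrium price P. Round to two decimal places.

66.75

Umbra's profit: π_U = (134 - 0.5Q)q_U - (30q_U). Setting ∂π_U/∂q_U = 0: 104 - q_U - (1/2)(q_W + q_L) = 0.
Willow's first-order condition: 93 - q_W - (1/2)(q_U + q_L) = 0.
Larkspur's profit: π_L = (134 - 0.5Q)q_L - (62q_L). Setting ∂π_L/∂q_L = 0: 72 - q_L - (1/2)(q_U + q_W) = 0.
Adding the 3 conditions: 269 − Q − Q = 0, i.e. Q = 269/2.
Back-substituting: q_U = (104 − 269/4)/(1/2) = 147/2, q_W = (93 − 269/4)/(1/2) = 103/2, q_L = (72 − 269/4)/(1/2) = 19/2.
Total output Q = 269/2, so price P = 134 - (1/2)·(269/2) = 267/4.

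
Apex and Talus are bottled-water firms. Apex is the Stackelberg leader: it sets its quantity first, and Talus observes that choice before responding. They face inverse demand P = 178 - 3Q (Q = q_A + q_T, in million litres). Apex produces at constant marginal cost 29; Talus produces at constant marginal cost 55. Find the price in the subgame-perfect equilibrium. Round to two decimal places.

The follower Talus best-responds to any q_A: π_T = (178 - 3Q)q_T - 55q_T.
∂π_T/∂q_T = 123 - 3q_A - 6q_T = 0 gives the reaction function q_T = (123 - 3q_A)/6.
Apex substitutes q_T(q_A) into its own profit: π_A = q_A(178 - 3q_A - (123 - 3q_A)/2) - 29q_A = (233/2 - (3/2)q_A)q_A - 29q_A.
Leader FOC: 175/2 - 3q_A = 0, so q_A = 175/6.
Then q_T = (123 - 3·(175/6))/6 = 71/12.
Total output Q = 421/12, so price P = 178 - 3·(421/12) = 291/4.

72.75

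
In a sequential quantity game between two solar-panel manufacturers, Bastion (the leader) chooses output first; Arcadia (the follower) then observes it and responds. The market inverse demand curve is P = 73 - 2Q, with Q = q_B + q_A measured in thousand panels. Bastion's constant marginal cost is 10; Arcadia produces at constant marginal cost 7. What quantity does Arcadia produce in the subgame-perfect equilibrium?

9

The follower Arcadia best-responds to any q_B: π_A = (73 - 2Q)q_A - 7q_A.
Setting the follower's marginal profit to zero, 66 - 2q_B - 4q_A = 0, i.e. q_A = (66 - 2q_B)/4.
The leader anticipates this reaction. Substituting into P = 73 - 2Q gives P = 40 - q_B, so π_B = (40 - q_B)q_B - 10q_B.
The leader's first-order condition 30 - 2q_B = 0 yields q_B = 15.
Then q_A = (66 - 2·15)/4 = 9.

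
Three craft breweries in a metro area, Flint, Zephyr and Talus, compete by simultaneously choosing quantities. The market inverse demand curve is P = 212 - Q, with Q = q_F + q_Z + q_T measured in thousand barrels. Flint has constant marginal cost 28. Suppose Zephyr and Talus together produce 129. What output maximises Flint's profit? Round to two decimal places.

With rivals' combined output fixed at 129, Flint's profit is π_F = (212 - 129 - q_F)q_F - (28q_F) = (83 - q_F)q_F - (28q_F).
∂π_F/∂q_F = 55 - 2q_F = 0, so q_F = 55/2.

27.50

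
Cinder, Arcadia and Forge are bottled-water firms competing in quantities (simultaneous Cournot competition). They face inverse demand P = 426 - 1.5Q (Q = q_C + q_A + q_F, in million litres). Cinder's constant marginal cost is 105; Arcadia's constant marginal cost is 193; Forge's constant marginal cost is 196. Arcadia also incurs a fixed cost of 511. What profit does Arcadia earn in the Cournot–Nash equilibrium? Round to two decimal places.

Cinder's profit: π_C = (426 - 1.5Q)q_C - (105q_C). Setting ∂π_C/∂q_C = 0: 321 - 3q_C - (3/2)(q_A + q_F) = 0.
Arcadia's profit: π_A = (426 - 1.5Q)q_A - (193q_A). Setting ∂π_A/∂q_A = 0: 233 - 3q_A - (3/2)(q_C + q_F) = 0.
Forge's profit: π_F = (426 - 1.5Q)q_F - (196q_F). Setting ∂π_F/∂q_F = 0: 230 - 3q_F - (3/2)(q_C + q_A) = 0.
Summing all 3 equations gives 784 − 6Q = 0, hence Q = 392/3.
Back-substituting: q_C = (321 − 196)/(3/2) = 250/3, q_A = (233 − 196)/(3/2) = 74/3, q_F = (230 − 196)/(3/2) = 68/3.
Price P = 426 - (3/2)·(392/3) = 230.
Arcadia's profit: (230 - 193)·(74/3) - 511 = 1205/3.

401.67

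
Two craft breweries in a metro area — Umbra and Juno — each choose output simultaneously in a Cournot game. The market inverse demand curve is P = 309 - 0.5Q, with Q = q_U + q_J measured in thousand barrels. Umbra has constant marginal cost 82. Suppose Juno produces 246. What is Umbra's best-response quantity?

104

With the rival's output fixed at 246, Umbra's profit is π_U = (309 - (1/2)·246 - (1/2)q_U)q_U - (82q_U) = (186 - (1/2)q_U)q_U - (82q_U).
∂π_U/∂q_U = 104 - q_U = 0, so q_U = 104.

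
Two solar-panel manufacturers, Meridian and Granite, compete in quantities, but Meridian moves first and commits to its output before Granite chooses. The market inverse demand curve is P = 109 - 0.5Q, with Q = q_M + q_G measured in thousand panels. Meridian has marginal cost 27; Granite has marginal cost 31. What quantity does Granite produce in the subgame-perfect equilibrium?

35

Solve by backward induction. Given q_M, the follower Granite maximises π_G = (109 - (1/2)q_M - (1/2)q_G)q_G - 31q_G.
∂π_G/∂q_G = 78 - (1/2)q_M - q_G = 0 gives the reaction function q_G = (78 - (1/2)q_M).
Meridian substitutes q_G(q_M) into its own profit: π_M = q_M(109 - (1/2)q_M - (78 - (1/2)q_M)/2) - 27q_M = (70 - (1/4)q_M)q_M - 27q_M.
Maximising: ∂π_M/∂q_M = 43 - (1/2)q_M = 0, giving q_M = 86.
Then q_G = (78 - (1/2)·86) = 35.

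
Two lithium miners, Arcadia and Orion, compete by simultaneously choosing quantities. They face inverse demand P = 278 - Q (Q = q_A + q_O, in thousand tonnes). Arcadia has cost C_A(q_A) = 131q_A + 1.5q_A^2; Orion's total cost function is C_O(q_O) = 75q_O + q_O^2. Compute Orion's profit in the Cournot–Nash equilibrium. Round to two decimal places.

4174.09

Arcadia's profit: π_A = (278 - Q)q_A - (131q_A + (3/2)q_A²). Setting ∂π_A/∂q_A = 0: 147 - 5q_A - (q_O) = 0.
Orion's profit: π_O = (278 - Q)q_O - (75q_O + q_O²). Setting ∂π_O/∂q_O = 0: 203 - 4q_O - (q_A) = 0.
So q_A = (147 - q_O)/5 and q_O = (203 - q_A)/4.
Solving the pair: q_A = 385/19, q_O = 868/19.
Price P = 278 - 1253/19 = 212.0526.
Orion's profit: 212.0526·(868/19) - 75·(868/19) - (868/19)² = 4174.0942.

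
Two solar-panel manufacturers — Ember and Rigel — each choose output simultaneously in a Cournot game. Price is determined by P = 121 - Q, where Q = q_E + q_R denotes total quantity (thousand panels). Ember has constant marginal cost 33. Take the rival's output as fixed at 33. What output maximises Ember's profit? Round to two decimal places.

With the rival's output fixed at 33, Ember's profit is π_E = (121 - 33 - q_E)q_E - (33q_E) = (88 - q_E)q_E - (33q_E).
∂π_E/∂q_E = 55 - 2q_E = 0, so q_E = 55/2.

27.50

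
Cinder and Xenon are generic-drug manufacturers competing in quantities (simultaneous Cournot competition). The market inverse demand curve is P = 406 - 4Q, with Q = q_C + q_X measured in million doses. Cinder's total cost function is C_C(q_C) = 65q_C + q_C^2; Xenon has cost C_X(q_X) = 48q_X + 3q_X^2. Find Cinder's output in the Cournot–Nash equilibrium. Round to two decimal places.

Cinder's profit: π_C = (406 - 4Q)q_C - (65q_C + q_C²). Setting ∂π_C/∂q_C = 0: 341 - 10q_C - 4(q_X) = 0.
Xenon's first-order condition: 358 - 14q_X - 4(q_C) = 0.
So q_C = (341 - 4q_X)/10 and q_X = (358 - 4q_C)/14.
Solving the pair: q_C = 1671/62, q_X = 554/31.

26.95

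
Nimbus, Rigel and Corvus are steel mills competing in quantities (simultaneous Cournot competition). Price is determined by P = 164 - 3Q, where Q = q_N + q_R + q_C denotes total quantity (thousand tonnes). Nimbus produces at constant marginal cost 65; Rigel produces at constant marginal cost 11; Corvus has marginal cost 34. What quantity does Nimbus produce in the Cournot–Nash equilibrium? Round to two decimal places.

Nimbus's profit: π_N = (164 - 3Q)q_N - (65q_N). Setting ∂π_N/∂q_N = 0: 99 - 6q_N - 3(q_R + q_C) = 0.
Rigel's profit: π_R = (164 - 3Q)q_R - (11q_R). Setting ∂π_R/∂q_R = 0: 153 - 6q_R - 3(q_N + q_C) = 0.
Corvus's profit: π_C = (164 - 3Q)q_C - (34q_C). Setting ∂π_C/∂q_C = 0: 130 - 6q_C - 3(q_N + q_R) = 0.
Adding the 3 conditions: 382 − 6Q − 6Q = 0, i.e. Q = 191/6.
Back-substituting: q_N = (99 − 191/2)/3 = 7/6, q_R = (153 − 191/2)/3 = 115/6, q_C = (130 − 191/2)/3 = 23/2.

1.17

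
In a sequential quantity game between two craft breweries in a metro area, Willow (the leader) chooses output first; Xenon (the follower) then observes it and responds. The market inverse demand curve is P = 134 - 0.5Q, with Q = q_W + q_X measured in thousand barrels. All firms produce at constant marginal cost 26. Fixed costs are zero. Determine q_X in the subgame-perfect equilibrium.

54

Solve by backward induction. Given q_W, the follower Xenon maximises π_X = (134 - (1/2)q_W - (1/2)q_X)q_X - 26q_X.
Follower FOC: 108 - (1/2)q_W - q_X = 0, so q_X(q_W) = (108 - (1/2)q_W).
Willow substitutes q_X(q_W) into its own profit: π_W = q_W(134 - (1/2)q_W - (108 - (1/2)q_W)/2) - 26q_W = (80 - (1/4)q_W)q_W - 26q_W.
Maximising: ∂π_W/∂q_W = 54 - (1/2)q_W = 0, giving q_W = 108.
Then q_X = (108 - (1/2)·108) = 54.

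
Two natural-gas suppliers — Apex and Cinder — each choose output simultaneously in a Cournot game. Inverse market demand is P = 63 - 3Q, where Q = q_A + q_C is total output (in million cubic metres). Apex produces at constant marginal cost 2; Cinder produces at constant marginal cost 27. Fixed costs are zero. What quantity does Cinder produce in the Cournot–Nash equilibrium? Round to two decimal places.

1.22

Apex's profit: π_A = (63 - 3Q)q_A - (2q_A). Setting ∂π_A/∂q_A = 0: 61 - 6q_A - 3(q_C) = 0.
Cinder's profit: π_C = (63 - 3Q)q_C - (27q_C). Setting ∂π_C/∂q_C = 0: 36 - 6q_C - 3(q_A) = 0.
Rearranging gives the reaction functions q_A = (61 - 3q_C)/6 and q_C = (36 - 3q_A)/6.
Substituting one into the other gives q_A = 86/9 and q_C = 11/9.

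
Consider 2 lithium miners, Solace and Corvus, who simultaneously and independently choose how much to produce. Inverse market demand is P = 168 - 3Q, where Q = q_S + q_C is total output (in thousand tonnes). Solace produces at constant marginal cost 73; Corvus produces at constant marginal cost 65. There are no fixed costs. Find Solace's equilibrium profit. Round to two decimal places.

Solace's profit: π_S = (168 - 3Q)q_S - (73q_S). Setting ∂π_S/∂q_S = 0: 95 - 6q_S - 3(q_C) = 0.
Corvus's first-order condition: 103 - 6q_C - 3(q_S) = 0.
Rearranging gives the reaction functions q_S = (95 - 3q_C)/6 and q_C = (103 - 3q_S)/6.
Solving the pair: q_S = 29/3, q_C = 37/3.
Price P = 168 - 3·22 = 102.
Solace's profit: (102 - 73)·(29/3) = 841/3.

280.33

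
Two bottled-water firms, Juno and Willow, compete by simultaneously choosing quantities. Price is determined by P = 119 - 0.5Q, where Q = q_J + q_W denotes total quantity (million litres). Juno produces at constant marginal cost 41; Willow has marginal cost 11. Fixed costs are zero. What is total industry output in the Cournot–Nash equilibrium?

124

Juno's profit: π_J = (119 - 0.5Q)q_J - (41q_J). Setting ∂π_J/∂q_J = 0: 78 - q_J - (1/2)(q_W) = 0.
Willow's profit: π_W = (119 - 0.5Q)q_W - (11q_W). Setting ∂π_W/∂q_W = 0: 108 - q_W - (1/2)(q_J) = 0.
So q_J = (78 - (1/2)q_W) and q_W = (108 - (1/2)q_J).
Solving the pair: q_J = 32, q_W = 92.
Total output Q = 32 + 92 = 124.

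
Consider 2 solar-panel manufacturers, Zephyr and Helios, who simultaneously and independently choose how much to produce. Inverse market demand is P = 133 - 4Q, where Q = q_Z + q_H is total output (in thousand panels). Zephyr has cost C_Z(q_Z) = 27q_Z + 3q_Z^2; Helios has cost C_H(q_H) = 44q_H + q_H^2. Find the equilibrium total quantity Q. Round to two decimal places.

Zephyr's profit: π_Z = (133 - 4Q)q_Z - (27q_Z + 3q_Z²). Setting ∂π_Z/∂q_Z = 0: 106 - 14q_Z - 4(q_H) = 0.
Helios's first-order condition: 89 - 10q_H - 4(q_Z) = 0.
So q_Z = (106 - 4q_H)/14 and q_H = (89 - 4q_Z)/10.
Solving the pair: q_Z = 176/31, q_H = 411/62.
Total output Q = 176/31 + 411/62 = 763/62.

12.31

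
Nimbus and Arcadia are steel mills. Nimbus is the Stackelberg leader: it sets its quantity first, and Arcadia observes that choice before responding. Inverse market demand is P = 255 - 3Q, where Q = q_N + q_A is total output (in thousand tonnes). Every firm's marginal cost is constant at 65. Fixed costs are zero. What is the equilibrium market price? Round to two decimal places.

112.50

The follower Arcadia best-responds to any q_N: π_A = (255 - 3Q)q_A - 65q_A.
Setting the follower's marginal profit to zero, 190 - 3q_N - 6q_A = 0, i.e. q_A = (190 - 3q_N)/6.
Nimbus substitutes q_A(q_N) into its own profit: π_N = q_N(255 - 3q_N - (190 - 3q_N)/2) - 65q_N = (160 - (3/2)q_N)q_N - 65q_N.
The leader's first-order condition 95 - 3q_N = 0 yields q_N = 95/3.
Then q_A = (190 - 3·(95/3))/6 = 95/6.
Total output Q = 95/2, so price P = 255 - 3·(95/2) = 225/2.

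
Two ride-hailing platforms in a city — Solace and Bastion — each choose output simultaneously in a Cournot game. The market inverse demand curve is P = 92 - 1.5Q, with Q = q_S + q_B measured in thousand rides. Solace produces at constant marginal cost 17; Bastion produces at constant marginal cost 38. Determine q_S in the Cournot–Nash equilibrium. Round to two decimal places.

Solace's profit: π_S = (92 - 1.5Q)q_S - (17q_S). Setting ∂π_S/∂q_S = 0: 75 - 3q_S - (3/2)(q_B) = 0.
Bastion's first-order condition: 54 - 3q_B - (3/2)(q_S) = 0.
So q_S = (75 - (3/2)q_B)/3 and q_B = (54 - (3/2)q_S)/3.
Solving the pair: q_S = 64/3, q_B = 22/3.

21.33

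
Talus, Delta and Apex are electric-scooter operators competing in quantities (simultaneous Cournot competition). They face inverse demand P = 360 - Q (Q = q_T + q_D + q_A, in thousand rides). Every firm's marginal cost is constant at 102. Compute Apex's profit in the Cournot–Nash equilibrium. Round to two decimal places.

Each firm earns π_i = (360 - Q)q_i - 102q_i.
First-order condition (treating rivals' output as given): 258 - 2q_i - Σ_{j≠i} q_j = 0.
By symmetry each firm produces the same amount; substituting Σ_{j≠i} q_j = 2q_i yields q_i = 258/4 = 129/2.
Price P = 360 - 387/2 = 333/2.
Apex's profit: (333/2 - 102)·(129/2) = 4160.2500.

4160.25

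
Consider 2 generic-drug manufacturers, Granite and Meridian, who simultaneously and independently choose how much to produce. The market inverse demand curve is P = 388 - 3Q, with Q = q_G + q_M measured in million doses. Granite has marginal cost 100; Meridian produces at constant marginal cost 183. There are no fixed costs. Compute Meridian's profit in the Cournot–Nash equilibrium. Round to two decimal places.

551.26

Granite's profit: π_G = (388 - 3Q)q_G - (100q_G). Setting ∂π_G/∂q_G = 0: 288 - 6q_G - 3(q_M) = 0.
Meridian's first-order condition: 205 - 6q_M - 3(q_G) = 0.
So q_G = (288 - 3q_M)/6 and q_M = (205 - 3q_G)/6.
Solving the pair: q_G = 371/9, q_M = 122/9.
Price P = 388 - 3·(493/9) = 671/3.
Meridian's profit: (671/3 - 183)·(122/9) = 551.2593.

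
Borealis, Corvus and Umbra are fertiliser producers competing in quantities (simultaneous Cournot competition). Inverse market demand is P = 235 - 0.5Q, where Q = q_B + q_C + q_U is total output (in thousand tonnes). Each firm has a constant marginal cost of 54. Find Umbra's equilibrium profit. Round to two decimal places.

A representative firm's profit is π_i = q_i(235 - 0.5Q) - 54q_i.
First-order condition (treating rivals' output as given): 181 - q_i - (1/2)·Σ_{j≠i} q_j = 0.
By symmetry each firm produces the same amount; substituting Σ_{j≠i} q_j = 2q_i yields q_i = 181/2.
Price P = 235 - (1/2)·(543/2) = 397/4.
Umbra's profit: (397/4 - 54)·(181/2) = 4095.1250.

4095.13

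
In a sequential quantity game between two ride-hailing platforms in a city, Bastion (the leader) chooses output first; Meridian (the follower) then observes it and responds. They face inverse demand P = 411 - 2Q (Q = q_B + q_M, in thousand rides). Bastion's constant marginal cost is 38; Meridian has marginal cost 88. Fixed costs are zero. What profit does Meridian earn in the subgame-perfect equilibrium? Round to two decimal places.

1554.03

Solve by backward induction. Given q_B, the follower Meridian maximises π_M = (411 - 2q_B - 2q_M)q_M - 88q_M.
Setting the follower's marginal profit to zero, 323 - 2q_B - 4q_M = 0, i.e. q_M = (323 - 2q_B)/4.
The leader anticipates this reaction. Substituting into P = 411 - 2Q gives P = 499/2 - q_B, so π_B = (499/2 - q_B)q_B - 38q_B.
The leader's first-order condition 423/2 - 2q_B = 0 yields q_B = 423/4.
Then q_M = (323 - 2·(423/4))/4 = 223/8.
Price P = 411 - 2·(1069/8) = 575/4.
Meridian's profit: (575/4 - 88)·(223/8) = 1554.0313.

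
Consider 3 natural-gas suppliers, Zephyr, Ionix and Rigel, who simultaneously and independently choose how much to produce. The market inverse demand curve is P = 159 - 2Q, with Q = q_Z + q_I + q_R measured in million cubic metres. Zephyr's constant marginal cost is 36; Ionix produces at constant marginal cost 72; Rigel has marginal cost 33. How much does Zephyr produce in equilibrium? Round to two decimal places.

Zephyr's profit: π_Z = (159 - 2Q)q_Z - (36q_Z). Setting ∂π_Z/∂q_Z = 0: 123 - 4q_Z - 2(q_I + q_R) = 0.
Ionix's first-order condition: 87 - 4q_I - 2(q_Z + q_R) = 0.
Rigel's profit: π_R = (159 - 2Q)q_R - (33q_R). Setting ∂π_R/∂q_R = 0: 126 - 4q_R - 2(q_Z + q_I) = 0.
Adding the 3 first-order conditions: 336 − 8Q = 0, so Q = 42.
Back-substituting: q_Z = (123 − 84)/2 = 39/2, q_I = (87 − 84)/2 = 3/2, q_R = (126 − 84)/2 = 21.

19.50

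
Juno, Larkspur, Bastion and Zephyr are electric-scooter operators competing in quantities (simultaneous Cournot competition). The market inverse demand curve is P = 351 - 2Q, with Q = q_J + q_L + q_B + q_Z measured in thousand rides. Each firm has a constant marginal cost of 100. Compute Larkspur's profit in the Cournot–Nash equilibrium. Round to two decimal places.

Each firm earns π_i = (351 - 2Q)q_i - 100q_i.
First-order condition (treating rivals' output as given): 251 - 4q_i - 2·Σ_{j≠i} q_j = 0.
With identical firms every q_j equals q_i, so Σ_{j≠i} q_j = 3q_i and 251 = 10q_i, giving q_i = 251/10.
Price P = 351 - 2·(502/5) = 751/5.
Larkspur's profit: (751/5 - 100)·(251/10) = 1260.0200.

1260.02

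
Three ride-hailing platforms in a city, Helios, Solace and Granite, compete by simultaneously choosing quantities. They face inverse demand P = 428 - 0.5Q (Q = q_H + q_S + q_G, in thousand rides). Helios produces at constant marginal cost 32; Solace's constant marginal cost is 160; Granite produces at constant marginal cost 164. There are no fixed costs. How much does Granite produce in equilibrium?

64

Helios's profit: π_H = (428 - 0.5Q)q_H - (32q_H). Setting ∂π_H/∂q_H = 0: 396 - q_H - (1/2)(q_S + q_G) = 0.
Solace's first-order condition: 268 - q_S - (1/2)(q_H + q_G) = 0.
Granite's first-order condition: 264 - q_G - (1/2)(q_H + q_S) = 0.
Adding the 3 first-order conditions: 928 − 2Q = 0, so Q = 464.
Back-substituting: q_H = (396 − 232)/(1/2) = 328, q_S = (268 − 232)/(1/2) = 72, q_G = (264 − 232)/(1/2) = 64.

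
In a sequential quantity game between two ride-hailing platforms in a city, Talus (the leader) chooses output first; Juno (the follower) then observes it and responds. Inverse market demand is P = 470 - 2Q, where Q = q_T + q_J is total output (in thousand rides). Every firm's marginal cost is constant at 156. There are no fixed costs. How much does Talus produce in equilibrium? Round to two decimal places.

78.50

The follower Juno best-responds to any q_T: π_J = (470 - 2Q)q_J - 156q_J.
Follower FOC: 314 - 2q_T - 4q_J = 0, so q_J(q_T) = (314 - 2q_T)/4.
Talus substitutes q_J(q_T) into its own profit: π_T = q_T(470 - 2q_T - (314 - 2q_T)/2) - 156q_T = (313 - q_T)q_T - 156q_T.
The leader's first-order condition 157 - 2q_T = 0 yields q_T = 157/2.
Then q_J = (314 - 2·(157/2))/4 = 157/4.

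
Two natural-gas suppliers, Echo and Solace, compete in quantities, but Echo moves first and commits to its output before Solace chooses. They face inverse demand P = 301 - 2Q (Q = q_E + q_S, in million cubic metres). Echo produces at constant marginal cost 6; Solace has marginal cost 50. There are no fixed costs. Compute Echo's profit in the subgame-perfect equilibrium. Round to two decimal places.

7182.56

The follower Solace best-responds to any q_E: π_S = (301 - 2Q)q_S - 50q_S.
∂π_S/∂q_S = 251 - 2q_E - 4q_S = 0 gives the reaction function q_S = (251 - 2q_E)/4.
The leader anticipates this reaction. Substituting into P = 301 - 2Q gives P = 351/2 - q_E, so π_E = (351/2 - q_E)q_E - 6q_E.
Maximising: ∂π_E/∂q_E = 339/2 - 2q_E = 0, giving q_E = 339/4.
Then q_S = (251 - 2·(339/4))/4 = 163/8.
Price P = 301 - 2·(841/8) = 363/4.
Echo's profit: (363/4 - 6)·(339/4) = 7182.5625.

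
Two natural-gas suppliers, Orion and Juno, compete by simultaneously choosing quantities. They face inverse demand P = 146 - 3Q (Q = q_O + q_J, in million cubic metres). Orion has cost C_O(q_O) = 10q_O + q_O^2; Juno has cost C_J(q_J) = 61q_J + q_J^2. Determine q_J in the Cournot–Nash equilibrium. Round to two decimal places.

4.95

Orion's profit: π_O = (146 - 3Q)q_O - (10q_O + q_O²). Setting ∂π_O/∂q_O = 0: 136 - 8q_O - 3(q_J) = 0.
Juno's profit: π_J = (146 - 3Q)q_J - (61q_J + q_J²). Setting ∂π_J/∂q_J = 0: 85 - 8q_J - 3(q_O) = 0.
Best responses: q_O = (136 - 3q_J)/8, q_J = (85 - 3q_O)/8.
Solving the pair: q_O = 833/55, q_J = 272/55.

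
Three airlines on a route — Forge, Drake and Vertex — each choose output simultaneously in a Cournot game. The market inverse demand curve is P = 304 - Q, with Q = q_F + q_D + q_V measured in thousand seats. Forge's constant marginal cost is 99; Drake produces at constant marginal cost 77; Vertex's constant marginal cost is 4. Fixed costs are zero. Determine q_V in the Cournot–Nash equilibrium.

Forge's profit: π_F = (304 - Q)q_F - (99q_F). Setting ∂π_F/∂q_F = 0: 205 - 2q_F - (q_D + q_V) = 0.
Drake's profit: π_D = (304 - Q)q_D - (77q_D). Setting ∂π_D/∂q_D = 0: 227 - 2q_D - (q_F + q_V) = 0.
Vertex's first-order condition: 300 - 2q_V - (q_F + q_D) = 0.
Adding the 3 conditions: 732 − 2Q − 2Q = 0, i.e. Q = 183.
Back-substituting: q_F = (205 − 183) = 22, q_D = (227 − 183) = 44, q_V = (300 − 183) = 117.

117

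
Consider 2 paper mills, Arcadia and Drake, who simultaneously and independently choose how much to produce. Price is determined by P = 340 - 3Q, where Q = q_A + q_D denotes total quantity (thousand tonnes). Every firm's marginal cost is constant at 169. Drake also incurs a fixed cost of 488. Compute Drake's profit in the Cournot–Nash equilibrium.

Each firm earns π_i = (340 - 3Q)q_i - 169q_i.
Setting ∂π_i/∂q_i = 0 with rivals' quantities fixed: 171 - 6q_i - 3q_j = 0.
With identical firms every q_j equals q_i, so q_j = q_i and 171 = 9q_i, giving q_i = 19.
Price P = 340 - 3·38 = 226.
Drake's profit: (226 - 169)·19 - 488 = 595.

595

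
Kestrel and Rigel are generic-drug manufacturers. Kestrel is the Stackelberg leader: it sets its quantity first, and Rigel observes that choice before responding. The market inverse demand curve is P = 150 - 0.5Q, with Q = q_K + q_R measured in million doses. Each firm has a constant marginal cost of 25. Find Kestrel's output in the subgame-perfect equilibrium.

The follower Rigel best-responds to any q_K: π_R = (150 - 0.5Q)q_R - 25q_R.
∂π_R/∂q_R = 125 - (1/2)q_K - q_R = 0 gives the reaction function q_R = (125 - (1/2)q_K).
Kestrel substitutes q_R(q_K) into its own profit: π_K = q_K(150 - (1/2)q_K - (125 - (1/2)q_K)/2) - 25q_K = (175/2 - (1/4)q_K)q_K - 25q_K.
Leader FOC: 125/2 - (1/2)q_K = 0, so q_K = 125.
Then q_R = (125 - (1/2)·125) = 125/2.

125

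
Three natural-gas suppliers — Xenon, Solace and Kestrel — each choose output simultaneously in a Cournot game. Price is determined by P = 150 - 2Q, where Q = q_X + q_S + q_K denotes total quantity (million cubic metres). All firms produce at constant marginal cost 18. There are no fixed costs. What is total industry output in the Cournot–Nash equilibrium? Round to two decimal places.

Each firm earns π_i = (150 - 2Q)q_i - 18q_i.
First-order condition (treating rivals' output as given): 132 - 4q_i - 2·Σ_{j≠i} q_j = 0.
By symmetry each firm produces the same amount; substituting Σ_{j≠i} q_j = 2q_i yields q_i = 132/8 = 33/2.
Total output Q = 33/2 + 33/2 + 33/2 = 99/2.

49.50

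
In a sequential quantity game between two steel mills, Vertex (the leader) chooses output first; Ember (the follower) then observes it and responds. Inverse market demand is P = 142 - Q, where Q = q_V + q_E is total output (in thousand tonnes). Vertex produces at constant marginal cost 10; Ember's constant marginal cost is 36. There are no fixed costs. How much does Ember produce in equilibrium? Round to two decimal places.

The follower Ember best-responds to any q_V: π_E = (142 - Q)q_E - 36q_E.
Setting the follower's marginal profit to zero, 106 - q_V - 2q_E = 0, i.e. q_E = (106 - q_V)/2.
Vertex substitutes q_E(q_V) into its own profit: π_V = q_V(142 - q_V - (106 - q_V)/2) - 10q_V = (89 - (1/2)q_V)q_V - 10q_V.
Leader FOC: 79 - q_V = 0, so q_V = 79.
Then q_E = (106 - 79)/2 = 27/2.

13.50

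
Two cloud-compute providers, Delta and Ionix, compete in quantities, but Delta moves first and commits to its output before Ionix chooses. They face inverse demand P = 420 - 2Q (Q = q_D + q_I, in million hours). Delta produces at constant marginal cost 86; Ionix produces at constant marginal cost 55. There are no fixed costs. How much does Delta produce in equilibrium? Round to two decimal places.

75.75

The follower Ionix best-responds to any q_D: π_I = (420 - 2Q)q_I - 55q_I.
∂π_I/∂q_I = 365 - 2q_D - 4q_I = 0 gives the reaction function q_I = (365 - 2q_D)/4.
Delta substitutes q_I(q_D) into its own profit: π_D = q_D(420 - 2q_D - (365 - 2q_D)/2) - 86q_D = (475/2 - q_D)q_D - 86q_D.
The leader's first-order condition 303/2 - 2q_D = 0 yields q_D = 303/4.
Then q_I = (365 - 2·(303/4))/4 = 427/8.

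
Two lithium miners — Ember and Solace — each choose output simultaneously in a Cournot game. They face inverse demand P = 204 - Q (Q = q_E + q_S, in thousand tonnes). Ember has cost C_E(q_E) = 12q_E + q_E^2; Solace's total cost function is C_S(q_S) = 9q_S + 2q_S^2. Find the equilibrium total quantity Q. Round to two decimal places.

67.17

Ember's profit: π_E = (204 - Q)q_E - (12q_E + q_E²). Setting ∂π_E/∂q_E = 0: 192 - 4q_E - (q_S) = 0.
Solace's profit: π_S = (204 - Q)q_S - (9q_S + 2q_S²). Setting ∂π_S/∂q_S = 0: 195 - 6q_S - (q_E) = 0.
So q_E = (192 - q_S)/4 and q_S = (195 - q_E)/6.
Substituting one into the other gives q_E = 957/23 and q_S = 588/23.
Total output Q = 957/23 + 588/23 = 1545/23.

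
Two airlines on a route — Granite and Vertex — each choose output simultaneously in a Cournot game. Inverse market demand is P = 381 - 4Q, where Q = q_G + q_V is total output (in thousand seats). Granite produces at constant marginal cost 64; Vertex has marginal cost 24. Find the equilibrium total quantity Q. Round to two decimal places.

Granite's profit: π_G = (381 - 4Q)q_G - (64q_G). Setting ∂π_G/∂q_G = 0: 317 - 8q_G - 4(q_V) = 0.
Vertex's first-order condition: 357 - 8q_V - 4(q_G) = 0.
Best responses: q_G = (317 - 4q_V)/8, q_V = (357 - 4q_G)/8.
Substituting one into the other gives q_G = 277/12 and q_V = 397/12.
Total output Q = 277/12 + 397/12 = 337/6.

56.17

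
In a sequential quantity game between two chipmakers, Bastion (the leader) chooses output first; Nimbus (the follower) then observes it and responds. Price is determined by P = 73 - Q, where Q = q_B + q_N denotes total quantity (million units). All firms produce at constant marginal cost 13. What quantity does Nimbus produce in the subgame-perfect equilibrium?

15

The follower Nimbus best-responds to any q_B: π_N = (73 - Q)q_N - 13q_N.
Follower FOC: 60 - q_B - 2q_N = 0, so q_N(q_B) = (60 - q_B)/2.
Bastion substitutes q_N(q_B) into its own profit: π_B = q_B(73 - q_B - (60 - q_B)/2) - 13q_B = (43 - (1/2)q_B)q_B - 13q_B.
Leader FOC: 30 - q_B = 0, so q_B = 30.
Then q_N = (60 - 30)/2 = 15.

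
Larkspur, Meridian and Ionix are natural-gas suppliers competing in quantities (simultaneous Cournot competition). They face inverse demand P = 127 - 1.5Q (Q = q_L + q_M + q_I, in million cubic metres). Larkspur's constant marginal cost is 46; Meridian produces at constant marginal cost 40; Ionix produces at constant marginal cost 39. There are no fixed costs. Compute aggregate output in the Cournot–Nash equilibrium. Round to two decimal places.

Larkspur's profit: π_L = (127 - 1.5Q)q_L - (46q_L). Setting ∂π_L/∂q_L = 0: 81 - 3q_L - (3/2)(q_M + q_I) = 0.
Meridian's profit: π_M = (127 - 1.5Q)q_M - (40q_M). Setting ∂π_M/∂q_M = 0: 87 - 3q_M - (3/2)(q_L + q_I) = 0.
Ionix's profit: π_I = (127 - 1.5Q)q_I - (39q_I). Setting ∂π_I/∂q_I = 0: 88 - 3q_I - (3/2)(q_L + q_M) = 0.
Adding the 3 conditions: 256 − 3Q − 3Q = 0, i.e. Q = 128/3.
Back-substituting: q_L = (81 − 64)/(3/2) = 34/3, q_M = (87 − 64)/(3/2) = 46/3, q_I = (88 − 64)/(3/2) = 16.
Total output Q = 34/3 + 46/3 + 16 = 128/3.

42.67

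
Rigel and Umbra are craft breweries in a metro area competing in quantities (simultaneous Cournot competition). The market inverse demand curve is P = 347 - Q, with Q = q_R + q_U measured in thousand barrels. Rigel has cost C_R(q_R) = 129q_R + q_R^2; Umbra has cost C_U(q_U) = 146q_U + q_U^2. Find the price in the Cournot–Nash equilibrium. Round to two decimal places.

263.20

Rigel's profit: π_R = (347 - Q)q_R - (129q_R + q_R²). Setting ∂π_R/∂q_R = 0: 218 - 4q_R - (q_U) = 0.
Umbra's first-order condition: 201 - 4q_U - (q_R) = 0.
Best responses: q_R = (218 - q_U)/4, q_U = (201 - q_R)/4.
Substituting one into the other gives q_R = 671/15 and q_U = 586/15.
Total output Q = 419/5, so price P = 347 - 419/5 = 1316/5.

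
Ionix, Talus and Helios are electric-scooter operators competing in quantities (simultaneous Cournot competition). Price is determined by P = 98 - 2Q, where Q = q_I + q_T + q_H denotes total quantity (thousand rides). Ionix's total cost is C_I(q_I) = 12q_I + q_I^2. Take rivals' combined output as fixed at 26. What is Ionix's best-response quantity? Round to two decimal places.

5.67

With rivals' combined output fixed at 26, Ionix's profit is π_I = (98 - 2·26 - 2q_I)q_I - (12q_I + q_I²) = (46 - 2q_I)q_I - (12q_I + q_I²).
∂π_I/∂q_I = 34 - 6q_I = 0, so q_I = 17/3.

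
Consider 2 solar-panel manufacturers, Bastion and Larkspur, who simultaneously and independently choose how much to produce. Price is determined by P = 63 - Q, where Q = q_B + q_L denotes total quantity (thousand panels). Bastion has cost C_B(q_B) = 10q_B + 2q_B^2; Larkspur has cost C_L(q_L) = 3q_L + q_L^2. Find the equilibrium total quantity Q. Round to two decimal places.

Bastion's profit: π_B = (63 - Q)q_B - (10q_B + 2q_B²). Setting ∂π_B/∂q_B = 0: 53 - 6q_B - (q_L) = 0.
Larkspur's first-order condition: 60 - 4q_L - (q_B) = 0.
So q_B = (53 - q_L)/6 and q_L = (60 - q_B)/4.
Solving the pair: q_B = 152/23, q_L = 307/23.
Total output Q = 152/23 + 307/23 = 459/23.

19.96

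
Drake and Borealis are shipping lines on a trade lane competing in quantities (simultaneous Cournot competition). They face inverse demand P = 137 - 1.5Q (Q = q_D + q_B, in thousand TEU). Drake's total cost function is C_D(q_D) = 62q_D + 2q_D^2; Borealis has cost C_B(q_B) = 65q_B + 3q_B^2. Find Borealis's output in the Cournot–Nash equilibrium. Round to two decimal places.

6.44

Drake's profit: π_D = (137 - 1.5Q)q_D - (62q_D + 2q_D²). Setting ∂π_D/∂q_D = 0: 75 - 7q_D - (3/2)(q_B) = 0.
Borealis's first-order condition: 72 - 9q_B - (3/2)(q_D) = 0.
Rearranging gives the reaction functions q_D = (75 - (3/2)q_B)/7 and q_B = (72 - (3/2)q_D)/9.
Solving the pair: q_D = 28/3, q_B = 58/9.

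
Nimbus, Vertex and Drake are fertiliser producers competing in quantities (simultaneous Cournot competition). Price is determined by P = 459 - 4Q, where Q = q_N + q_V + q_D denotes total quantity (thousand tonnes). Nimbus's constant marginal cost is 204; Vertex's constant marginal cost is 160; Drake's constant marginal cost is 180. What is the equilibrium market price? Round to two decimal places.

Nimbus's profit: π_N = (459 - 4Q)q_N - (204q_N). Setting ∂π_N/∂q_N = 0: 255 - 8q_N - 4(q_V + q_D) = 0.
Vertex's first-order condition: 299 - 8q_V - 4(q_N + q_D) = 0.
Drake's first-order condition: 279 - 8q_D - 4(q_N + q_V) = 0.
Adding the 3 conditions: 833 − 8Q − 8Q = 0, i.e. Q = 833/16.
Back-substituting: q_N = (255 − 833/4)/4 = 187/16, q_V = (299 − 833/4)/4 = 363/16, q_D = (279 − 833/4)/4 = 283/16.
Total output Q = 833/16, so price P = 459 - 4·(833/16) = 1003/4.

250.75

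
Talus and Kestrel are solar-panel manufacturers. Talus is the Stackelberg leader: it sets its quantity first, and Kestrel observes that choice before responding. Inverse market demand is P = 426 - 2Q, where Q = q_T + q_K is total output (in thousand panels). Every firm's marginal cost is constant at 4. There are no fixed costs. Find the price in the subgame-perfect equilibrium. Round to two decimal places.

The follower Kestrel best-responds to any q_T: π_K = (426 - 2Q)q_K - 4q_K.
∂π_K/∂q_K = 422 - 2q_T - 4q_K = 0 gives the reaction function q_K = (422 - 2q_T)/4.
The leader anticipates this reaction. Substituting into P = 426 - 2Q gives P = 215 - q_T, so π_T = (215 - q_T)q_T - 4q_T.
Maximising: ∂π_T/∂q_T = 211 - 2q_T = 0, giving q_T = 211/2.
Then q_K = (422 - 2·(211/2))/4 = 211/4.
Total output Q = 633/4, so price P = 426 - 2·(633/4) = 219/2.

109.50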